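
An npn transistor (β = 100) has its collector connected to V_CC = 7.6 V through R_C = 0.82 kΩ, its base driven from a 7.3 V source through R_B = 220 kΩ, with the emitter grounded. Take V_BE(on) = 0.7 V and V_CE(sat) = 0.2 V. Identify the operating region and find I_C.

Assume active. Base-emitter loop: I_B = (V_BB − V_BE)/R_B = (7.3 − 0.7)/220 = 0.03 mA.
I_C = β·I_B = 100×0.03 = 3 mA.
V_CE = V_CC − I_C·R_C = 7.6 − 3×0.82 = 5.14 V > V_CE(sat), so the active-region assumption holds.

active; I_C ≈ 3 mA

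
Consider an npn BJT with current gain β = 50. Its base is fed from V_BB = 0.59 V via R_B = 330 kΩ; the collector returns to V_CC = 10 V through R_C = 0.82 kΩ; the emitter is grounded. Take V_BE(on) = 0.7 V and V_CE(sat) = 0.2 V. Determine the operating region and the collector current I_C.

cutoff; I_C ≈ 0

V_BB = 0.59 V ≤ V_BE(on) = 0.7 V, so the base-emitter junction is not forward biased.
The transistor is in cutoff: I_B = I_C = 0.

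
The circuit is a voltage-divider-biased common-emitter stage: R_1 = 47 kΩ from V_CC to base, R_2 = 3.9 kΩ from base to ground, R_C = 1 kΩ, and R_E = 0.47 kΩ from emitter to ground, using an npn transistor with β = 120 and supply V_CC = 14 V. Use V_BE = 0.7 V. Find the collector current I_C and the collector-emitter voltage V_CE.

I_C ≈ 0.74 mA, V_CE ≈ 13 V

Thevenize the base divider: V_Th = V_CC·R_2/(R_1+R_2) = 14×3.9/50.9 = 1.07 V, R_Th = R_1‖R_2 = 3.6 kΩ.
Base-emitter loop: V_Th = I_B·R_Th + V_BE + (β+1)I_B·R_E, so I_B = (1.07 − 0.7) / (3.6 + 121×0.47) = 0.00616 mA.
I_C = β·I_B = 120×0.00616 = 0.74 mA, and I_E = (β+1)I_B = 0.746 mA.
V_CE = V_CC − I_C·R_C − I_E·R_E = 14 − 0.74×1 − 0.746×0.47 = 12.9 V.
V_CE = 12.9 V > 0.2 V confirms active-region operation.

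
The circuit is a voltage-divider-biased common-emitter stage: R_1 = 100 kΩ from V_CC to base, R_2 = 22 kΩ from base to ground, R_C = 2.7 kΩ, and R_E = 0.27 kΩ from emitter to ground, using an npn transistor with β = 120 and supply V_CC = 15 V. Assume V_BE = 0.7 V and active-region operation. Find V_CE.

V_CE ≈ 0.9 V

Thevenize the base divider: V_Th = V_CC·R_2/(R_1+R_2) = 15×22/122 = 2.7 V, R_Th = R_1‖R_2 = 18 kΩ.
Base-emitter loop: V_Th = I_B·R_Th + V_BE + (β+1)I_B·R_E, so I_B = (2.7 − 0.7) / (18 + 121×0.27) = 0.0395 mA.
I_C = β·I_B = 120×0.0395 = 4.75 mA, and I_E = (β+1)I_B = 4.78 mA.
V_CE = V_CC − I_C·R_C − I_E·R_E = 15 − 4.75×2.7 − 4.78×0.27 = 0.896 V.
V_CE = 0.896 V > 0.2 V confirms active-region operation.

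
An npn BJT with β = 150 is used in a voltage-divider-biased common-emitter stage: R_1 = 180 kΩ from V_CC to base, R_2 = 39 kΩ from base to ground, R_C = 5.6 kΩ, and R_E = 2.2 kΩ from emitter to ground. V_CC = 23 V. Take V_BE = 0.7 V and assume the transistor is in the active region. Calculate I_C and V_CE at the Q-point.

Thevenize the base divider: V_Th = V_CC·R_2/(R_1+R_2) = 23×39/219 = 4.1 V, R_Th = R_1‖R_2 = 32.1 kΩ.
Base-emitter loop: V_Th = I_B·R_Th + V_BE + (β+1)I_B·R_E, so I_B = (4.1 − 0.7) / (32.1 + 151×2.2) = 0.00932 mA.
I_C = β·I_B = 150×0.00932 = 1.4 mA, and I_E = (β+1)I_B = 1.41 mA.
V_CE = V_CC − I_C·R_C − I_E·R_E = 23 − 1.4×5.6 − 1.41×2.2 = 12.1 V.
V_CE = 12.1 V > 0.2 V confirms active-region operation.

I_C ≈ 1.4 mA, V_CE ≈ 12 V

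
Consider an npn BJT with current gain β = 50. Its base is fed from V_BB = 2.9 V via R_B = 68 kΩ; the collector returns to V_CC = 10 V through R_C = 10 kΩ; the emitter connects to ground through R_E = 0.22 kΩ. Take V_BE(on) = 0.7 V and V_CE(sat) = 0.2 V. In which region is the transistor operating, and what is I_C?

saturation; I_C ≈ 0.96 mA

Assume active: I_B = (2.9 − 0.7)/(68 + 51×0.22) = 0.0278 mA, I_C = β·I_B = 1.39 mA.
Then V_CE = 10 − 1.39×10 − 1.42×0.22 = -4.2 V < 0.2 V — the active assumption fails.
Re-solve with V_CE = 0.2 V. KCL at the emitter: V_E/R_E = (V_BB−0.7−V_E)/R_B + (V_CC−0.2−V_E)/R_C, giving V_E = 0.217 V.
I_C = (V_CC − 0.2 − V_E)/R_C = (9.8 − 0.217)/10 = 0.958 mA.
Check: I_B = (2.2 − 0.217)/68 = 0.0292 mA, and β·I_B = 1.46 mA > I_C, confirming saturation.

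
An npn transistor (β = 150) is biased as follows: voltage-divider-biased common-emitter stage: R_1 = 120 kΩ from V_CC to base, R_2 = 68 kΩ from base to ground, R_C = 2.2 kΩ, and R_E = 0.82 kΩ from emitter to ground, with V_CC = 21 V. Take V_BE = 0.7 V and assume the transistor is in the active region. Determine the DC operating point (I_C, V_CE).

I_C ≈ 6.2 mA, V_CE ≈ 2.3 V

Thevenize the base divider: V_Th = V_CC·R_2/(R_1+R_2) = 21×68/188 = 7.6 V, R_Th = R_1‖R_2 = 43.4 kΩ.
Base-emitter loop: V_Th = I_B·R_Th + V_BE + (β+1)I_B·R_E, so I_B = (7.6 − 0.7) / (43.4 + 151×0.82) = 0.0412 mA.
I_C = β·I_B = 150×0.0412 = 6.19 mA, and I_E = (β+1)I_B = 6.23 mA.
V_CE = V_CC − I_C·R_C − I_E·R_E = 21 − 6.19×2.2 − 6.23×0.82 = 2.29 V.
V_CE = 2.29 V > 0.2 V confirms active-region operation.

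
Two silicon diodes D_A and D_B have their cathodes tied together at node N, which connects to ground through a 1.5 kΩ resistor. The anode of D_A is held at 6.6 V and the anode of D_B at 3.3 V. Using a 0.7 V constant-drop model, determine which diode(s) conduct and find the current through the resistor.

Assume both conduct. Then node N would need to be at both 6.6−0.7 = 5.9 V and 3.3−0.7 = 2.6 V, which is impossible.
Assume only D_A conducts: V_N = 6.6 − 0.7 = 5.9 V, so I_R = 5.9/1.5 = 3.93 mA.
Check D_B: its anode-to-cathode voltage is 3.3 − 5.9 = -2.6 V < 0.7 V, so it is off. The assumption is consistent.

Only D_A conducts; I_R ≈ 3.9 mA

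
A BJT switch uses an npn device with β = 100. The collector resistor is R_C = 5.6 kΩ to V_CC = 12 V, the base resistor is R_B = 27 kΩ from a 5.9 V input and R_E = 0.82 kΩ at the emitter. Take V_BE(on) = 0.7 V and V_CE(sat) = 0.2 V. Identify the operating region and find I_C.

saturation; I_C ≈ 1.8 mA

Assume active: I_B = (5.9 − 0.7)/(27 + 101×0.82) = 0.0474 mA, I_C = β·I_B = 4.74 mA.
Then V_CE = 12 − 4.74×5.6 − 4.78×0.82 = -18.4 V < 0.2 V — the active assumption fails.
Re-solve with V_CE = 0.2 V. KCL at the emitter: V_E/R_E = (V_BB−0.7−V_E)/R_B + (V_CC−0.2−V_E)/R_C, giving V_E = 1.6 V.
I_C = (V_CC − 0.2 − V_E)/R_C = (11.8 − 1.6)/5.6 = 1.82 mA.
Check: I_B = (5.2 − 1.6)/27 = 0.133 mA, and β·I_B = 13.3 mA > I_C, confirming saturation.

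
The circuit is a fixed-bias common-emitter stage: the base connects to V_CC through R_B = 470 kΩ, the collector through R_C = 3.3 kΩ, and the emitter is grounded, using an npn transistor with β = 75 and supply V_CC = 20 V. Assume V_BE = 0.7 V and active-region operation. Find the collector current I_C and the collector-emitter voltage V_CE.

Base loop: V_CC = I_B·R_B + V_BE, so I_B = (20 − 0.7)/470 kΩ = 0.0411 mA.
In the active region I_C = β·I_B = 75 × 0.0411 = 3.08 mA.
Collector loop: V_CE = V_CC − I_C·R_C = 20 − 3.08×3.3 = 9.84 V.
Since V_CE = 9.84 V > V_CE(sat) ≈ 0.2 V, the transistor is in the active region as assumed.

I_C ≈ 3.1 mA, V_CE ≈ 9.8 V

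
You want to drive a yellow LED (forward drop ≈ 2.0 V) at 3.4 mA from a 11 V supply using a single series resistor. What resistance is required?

The resistor drops V_S − V_D = 11 − 2.0 = 9 V at 3.4 mA.
R = 9 V / 3.4 mA = 2.65 kΩ.

R ≈ 2.6 kΩ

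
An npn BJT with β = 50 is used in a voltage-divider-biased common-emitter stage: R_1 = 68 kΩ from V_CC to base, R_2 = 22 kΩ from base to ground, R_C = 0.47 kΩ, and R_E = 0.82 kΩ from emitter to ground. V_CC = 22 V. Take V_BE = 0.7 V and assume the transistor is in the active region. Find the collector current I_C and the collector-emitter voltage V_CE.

I_C ≈ 4 mA, V_CE ≈ 17 V

Thevenize the base divider: V_Th = V_CC·R_2/(R_1+R_2) = 22×22/90 = 5.38 V, R_Th = R_1‖R_2 = 16.6 kΩ.
Base-emitter loop: V_Th = I_B·R_Th + V_BE + (β+1)I_B·R_E, so I_B = (5.38 − 0.7) / (16.6 + 51×0.82) = 0.08 mA.
I_C = β·I_B = 50×0.08 = 4 mA, and I_E = (β+1)I_B = 4.08 mA.
V_CE = V_CC − I_C·R_C − I_E·R_E = 22 − 4×0.47 − 4.08×0.82 = 16.8 V.
V_CE = 16.8 V > 0.2 V confirms active-region operation.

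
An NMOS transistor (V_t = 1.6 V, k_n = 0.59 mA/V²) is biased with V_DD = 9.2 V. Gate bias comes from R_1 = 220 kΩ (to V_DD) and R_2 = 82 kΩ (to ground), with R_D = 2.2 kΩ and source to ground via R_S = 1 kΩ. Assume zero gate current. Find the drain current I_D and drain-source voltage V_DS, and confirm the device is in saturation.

V_G = V_DD·R_2/(R_1+R_2) = 9.2×82/302 = 2.5 V.
Assume saturation: I_D = (k_n/2)(V_GS − V_t)² with V_GS = V_G − I_D·R_S = 2.5 − 1·I_D.
Substituting gives 0.295·I_D² − 1.53·I_D + 0.238 = 0, with roots I_D = 0.16 or 5.03 mA.
The root I_D = 5.03 mA gives V_GS = -2.53 V ≤ V_t, so take I_D = 0.16 mA.
Then V_GS = 2.34 V and V_DS = V_DD − I_D(R_D+R_S) = 9.2 − 0.16×3.2 = 8.69 V.
Saturation requires V_DS ≥ V_GS − V_t = 0.738 V; 8.69 ≥ 0.738 ✓.

I_D ≈ 0.16 mA, V_DS ≈ 8.7 V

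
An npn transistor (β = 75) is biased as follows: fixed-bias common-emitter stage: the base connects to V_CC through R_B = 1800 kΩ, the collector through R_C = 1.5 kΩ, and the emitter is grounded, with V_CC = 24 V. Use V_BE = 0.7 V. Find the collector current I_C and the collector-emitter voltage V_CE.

Base loop: V_CC = I_B·R_B + V_BE, so I_B = (24 − 0.7)/1800 kΩ = 0.0129 mA.
In the active region I_C = β·I_B = 75 × 0.0129 = 0.971 mA.
Collector loop: V_CE = V_CC − I_C·R_C = 24 − 0.971×1.5 = 22.5 V.
Since V_CE = 22.5 V > V_CE(sat) ≈ 0.2 V, the transistor is in the active region as assumed.

I_C ≈ 0.97 mA, V_CE ≈ 23 V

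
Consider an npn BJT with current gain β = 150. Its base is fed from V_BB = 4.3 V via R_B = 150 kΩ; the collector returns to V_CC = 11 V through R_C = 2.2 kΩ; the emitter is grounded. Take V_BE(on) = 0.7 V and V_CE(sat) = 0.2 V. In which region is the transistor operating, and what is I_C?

active; I_C ≈ 3.6 mA

Assume active. Base-emitter loop: I_B = (V_BB − V_BE)/R_B = (4.3 − 0.7)/150 = 0.024 mA.
I_C = β·I_B = 150×0.024 = 3.6 mA.
V_CE = V_CC − I_C·R_C = 11 − 3.6×2.2 = 3.08 V > V_CE(sat), so the active-region assumption holds.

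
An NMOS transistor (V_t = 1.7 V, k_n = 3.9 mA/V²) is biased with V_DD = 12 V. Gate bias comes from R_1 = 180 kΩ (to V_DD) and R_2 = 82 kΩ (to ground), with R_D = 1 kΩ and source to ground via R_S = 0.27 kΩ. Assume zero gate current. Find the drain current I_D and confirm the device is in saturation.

I_D ≈ 3 mA

V_G = V_DD·R_2/(R_1+R_2) = 12×82/262 = 3.76 V.
Assume saturation: I_D = (k_n/2)(V_GS − V_t)² with V_GS = V_G − I_D·R_S = 3.76 − 0.27·I_D.
Substituting gives 0.142·I_D² − 3.16·I_D + 8.24 = 0, with roots I_D = 3.01 or 19.3 mA.
The root I_D = 19.3 mA gives V_GS = -1.44 V ≤ V_t, so take I_D = 3.01 mA.
Then V_GS = 2.94 V and V_DS = V_DD − I_D(R_D+R_S) = 12 − 3.01×1.27 = 8.18 V.
Saturation requires V_DS ≥ V_GS − V_t = 1.24 V; 8.18 ≥ 1.24 ✓.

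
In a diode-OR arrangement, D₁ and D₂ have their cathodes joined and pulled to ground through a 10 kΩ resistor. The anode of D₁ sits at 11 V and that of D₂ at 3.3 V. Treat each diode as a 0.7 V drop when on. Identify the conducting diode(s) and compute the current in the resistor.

Assume both conduct. Then node N would need to be at both 11−0.7 = 10.3 V and 3.3−0.7 = 2.6 V, which is impossible.
Assume only D₁ conducts: V_N = 11 − 0.7 = 10.3 V, so I_R = 10.3/10 = 1.03 mA.
Check D₂: its anode-to-cathode voltage is 3.3 − 10.3 = -7 V < 0.7 V, so it is off. The assumption is consistent.

Only D₁ conducts; I_R ≈ 1 mA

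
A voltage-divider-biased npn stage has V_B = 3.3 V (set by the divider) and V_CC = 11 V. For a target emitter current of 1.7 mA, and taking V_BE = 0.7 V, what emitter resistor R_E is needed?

V_E = V_B − V_BE = 3.3 − 0.7 = 2.6 V.
R_E = V_E / I_E = 2.6 / 1.7 = 1.53 kΩ.

R_E ≈ 1.5 kΩ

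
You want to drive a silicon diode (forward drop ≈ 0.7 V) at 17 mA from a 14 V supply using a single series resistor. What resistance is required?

R ≈ 0.78 kΩ

The resistor drops V_S − V_D = 14 − 0.7 = 13.3 V at 17 mA.
R = 13.3 V / 17 mA = 0.782 kΩ.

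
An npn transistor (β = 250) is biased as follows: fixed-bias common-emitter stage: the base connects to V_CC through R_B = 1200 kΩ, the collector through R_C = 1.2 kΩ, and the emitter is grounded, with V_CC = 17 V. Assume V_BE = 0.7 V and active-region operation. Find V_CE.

V_CE ≈ 13 V

Base loop: V_CC = I_B·R_B + V_BE, so I_B = (17 − 0.7)/1200 kΩ = 0.0136 mA.
In the active region I_C = β·I_B = 250 × 0.0136 = 3.4 mA.
Collector loop: V_CE = V_CC − I_C·R_C = 17 − 3.4×1.2 = 12.9 V.
Since V_CE = 12.9 V > V_CE(sat) ≈ 0.2 V, the transistor is in the active region as assumed.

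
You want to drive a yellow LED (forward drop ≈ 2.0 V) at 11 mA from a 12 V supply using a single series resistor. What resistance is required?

The resistor drops V_S − V_D = 12 − 2.0 = 10 V at 11 mA.
R = 10 V / 11 mA = 0.909 kΩ.

R ≈ 0.91 kΩ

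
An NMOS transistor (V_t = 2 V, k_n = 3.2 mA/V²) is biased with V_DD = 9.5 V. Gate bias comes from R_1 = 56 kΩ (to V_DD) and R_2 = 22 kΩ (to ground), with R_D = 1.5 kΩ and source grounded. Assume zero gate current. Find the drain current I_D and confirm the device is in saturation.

V_G = V_DD·R_2/(R_1+R_2) = 9.5×22/78 = 2.68 V. With the source grounded, V_GS = V_G = 2.68 V.
Assume saturation: I_D = (k_n/2)(V_GS − V_t)² = (3.2/2)×(2.68 − 2)² = 1.6×0.679² = 0.739 mA.
V_DS = V_DD − I_D·R_D = 9.5 − 0.739×1.5 = 8.39 V.
Saturation requires V_DS ≥ V_GS − V_t = 0.679 V; 8.39 ≥ 0.679 ✓.

I_D ≈ 0.74 mA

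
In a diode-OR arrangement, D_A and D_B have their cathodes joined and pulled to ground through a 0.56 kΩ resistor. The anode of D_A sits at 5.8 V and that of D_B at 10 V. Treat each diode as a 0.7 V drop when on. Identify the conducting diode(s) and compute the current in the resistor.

Assume both conduct. Then node N would need to be at both 5.8−0.7 = 5.1 V and 10−0.7 = 9.3 V, which is impossible.
Assume only D_B conducts: V_N = 10 − 0.7 = 9.3 V, so I_R = 9.3/0.56 = 16.6 mA.
Check D_A: its anode-to-cathode voltage is 5.8 − 9.3 = -3.5 V < 0.7 V, so it is off. The assumption is consistent.

Only D_B conducts; I_R ≈ 17 mA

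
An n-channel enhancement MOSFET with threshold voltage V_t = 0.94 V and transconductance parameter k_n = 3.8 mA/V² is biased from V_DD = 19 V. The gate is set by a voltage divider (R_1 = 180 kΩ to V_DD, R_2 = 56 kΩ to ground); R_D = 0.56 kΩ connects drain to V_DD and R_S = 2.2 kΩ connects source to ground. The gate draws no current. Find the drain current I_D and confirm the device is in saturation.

V_G = V_DD·R_2/(R_1+R_2) = 19×56/236 = 4.51 V.
Assume saturation: I_D = (k_n/2)(V_GS − V_t)² with V_GS = V_G − I_D·R_S = 4.51 − 2.2·I_D.
Substituting gives 9.2·I_D² − 30.8·I_D + 24.2 = 0, with roots I_D = 1.25 or 2.1 mA.
The root I_D = 2.1 mA gives V_GS = -0.111 V ≤ V_t, so take I_D = 1.25 mA.
Then V_GS = 1.75 V and V_DS = V_DD − I_D(R_D+R_S) = 19 − 1.25×2.76 = 15.5 V.
Saturation requires V_DS ≥ V_GS − V_t = 0.812 V; 15.5 ≥ 0.812 ✓.

I_D ≈ 1.3 mA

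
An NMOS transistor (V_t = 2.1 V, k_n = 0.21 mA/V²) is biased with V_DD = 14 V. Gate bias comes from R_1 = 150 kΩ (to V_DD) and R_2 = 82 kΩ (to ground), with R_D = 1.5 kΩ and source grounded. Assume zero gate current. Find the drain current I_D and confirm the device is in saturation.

V_G = V_DD·R_2/(R_1+R_2) = 14×82/232 = 4.95 V. With the source grounded, V_GS = V_G = 4.95 V.
Assume saturation: I_D = (k_n/2)(V_GS − V_t)² = (0.21/2)×(4.95 − 2.1)² = 0.105×2.85² = 0.852 mA.
V_DS = V_DD − I_D·R_D = 14 − 0.852×1.5 = 12.7 V.
Saturation requires V_DS ≥ V_GS − V_t = 2.85 V; 12.7 ≥ 2.85 ✓.

I_D ≈ 0.85 mA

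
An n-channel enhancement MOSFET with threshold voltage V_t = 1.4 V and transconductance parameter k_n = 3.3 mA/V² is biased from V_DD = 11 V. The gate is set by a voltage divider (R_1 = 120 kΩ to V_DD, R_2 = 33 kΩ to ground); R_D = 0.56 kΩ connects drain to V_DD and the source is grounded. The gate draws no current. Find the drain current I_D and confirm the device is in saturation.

I_D ≈ 1.6 mA

V_G = V_DD·R_2/(R_1+R_2) = 11×33/153 = 2.37 V. With the source grounded, V_GS = V_G = 2.37 V.
Assume saturation: I_D = (k_n/2)(V_GS − V_t)² = (3.3/2)×(2.37 − 1.4)² = 1.65×0.973² = 1.56 mA.
V_DS = V_DD − I_D·R_D = 11 − 1.56×0.56 = 10.1 V.
Saturation requires V_DS ≥ V_GS − V_t = 0.973 V; 10.1 ≥ 0.973 ✓.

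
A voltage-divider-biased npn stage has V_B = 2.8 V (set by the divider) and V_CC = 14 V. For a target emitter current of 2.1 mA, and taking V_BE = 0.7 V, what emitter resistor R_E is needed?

V_E = V_B − V_BE = 2.8 − 0.7 = 2.1 V.
R_E = V_E / I_E = 2.1 / 2.1 = 1 kΩ.

R_E ≈ 1 kΩ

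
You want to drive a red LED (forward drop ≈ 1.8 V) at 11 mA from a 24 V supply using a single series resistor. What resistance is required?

R ≈ 2 kΩ

The resistor drops V_S − V_D = 24 − 1.8 = 22.2 V at 11 mA.
R = 22.2 V / 11 mA = 2.02 kΩ.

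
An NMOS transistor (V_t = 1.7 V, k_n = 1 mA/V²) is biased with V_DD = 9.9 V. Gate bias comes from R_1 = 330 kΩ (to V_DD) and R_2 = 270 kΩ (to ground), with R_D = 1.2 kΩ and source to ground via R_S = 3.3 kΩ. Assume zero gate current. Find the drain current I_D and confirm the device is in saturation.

I_D ≈ 0.52 mA

V_G = V_DD·R_2/(R_1+R_2) = 9.9×270/600 = 4.46 V.
Assume saturation: I_D = (k_n/2)(V_GS − V_t)² with V_GS = V_G − I_D·R_S = 4.46 − 3.3·I_D.
Substituting gives 5.44·I_D² − 10.1·I_D + 3.8 = 0, with roots I_D = 0.524 or 1.33 mA.
The root I_D = 1.33 mA gives V_GS = 0.0697 V ≤ V_t, so take I_D = 0.524 mA.
Then V_GS = 2.72 V and V_DS = V_DD − I_D(R_D+R_S) = 9.9 − 0.524×4.5 = 7.54 V.
Saturation requires V_DS ≥ V_GS − V_t = 1.02 V; 7.54 ≥ 1.02 ✓.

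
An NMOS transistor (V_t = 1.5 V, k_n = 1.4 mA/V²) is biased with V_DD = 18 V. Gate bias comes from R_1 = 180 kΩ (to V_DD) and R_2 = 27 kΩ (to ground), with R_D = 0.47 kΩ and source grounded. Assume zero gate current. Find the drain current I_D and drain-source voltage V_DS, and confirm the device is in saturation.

V_G = V_DD·R_2/(R_1+R_2) = 18×27/207 = 2.35 V. With the source grounded, V_GS = V_G = 2.35 V.
Assume saturation: I_D = (k_n/2)(V_GS − V_t)² = (1.4/2)×(2.35 − 1.5)² = 0.7×0.848² = 0.503 mA.
V_DS = V_DD − I_D·R_D = 18 − 0.503×0.47 = 17.8 V.
Saturation requires V_DS ≥ V_GS − V_t = 0.848 V; 17.8 ≥ 0.848 ✓.

I_D ≈ 0.5 mA, V_DS ≈ 18 V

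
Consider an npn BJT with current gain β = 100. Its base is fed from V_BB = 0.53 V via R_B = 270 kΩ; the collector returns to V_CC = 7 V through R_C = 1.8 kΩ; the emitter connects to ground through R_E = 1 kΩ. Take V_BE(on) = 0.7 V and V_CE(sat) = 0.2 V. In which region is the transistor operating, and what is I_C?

cutoff; I_C ≈ 0

V_BB = 0.53 V ≤ V_BE(on) = 0.7 V, so the base-emitter junction is not forward biased.
The transistor is in cutoff: I_B = I_C = 0.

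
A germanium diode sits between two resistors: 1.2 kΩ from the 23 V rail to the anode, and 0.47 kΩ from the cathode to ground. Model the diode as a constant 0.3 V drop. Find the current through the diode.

The two resistors are in series with the diode, so KVL gives 23 = I·1.2 + 0.3 + I·0.47.
I = (23 − 0.3) / (1.2 + 0.47) kΩ = 22.7 / 1.67 = 13.6 mA.

I ≈ 14 mA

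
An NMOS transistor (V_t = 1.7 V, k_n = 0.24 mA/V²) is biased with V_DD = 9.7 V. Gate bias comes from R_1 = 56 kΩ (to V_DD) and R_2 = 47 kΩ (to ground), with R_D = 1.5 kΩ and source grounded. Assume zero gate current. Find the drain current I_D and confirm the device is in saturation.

V_G = V_DD·R_2/(R_1+R_2) = 9.7×47/103 = 4.43 V. With the source grounded, V_GS = V_G = 4.43 V.
Assume saturation: I_D = (k_n/2)(V_GS − V_t)² = (0.24/2)×(4.43 − 1.7)² = 0.12×2.73² = 0.892 mA.
V_DS = V_DD − I_D·R_D = 9.7 − 0.892×1.5 = 8.36 V.
Saturation requires V_DS ≥ V_GS − V_t = 2.73 V; 8.36 ≥ 2.73 ✓.

I_D ≈ 0.89 mA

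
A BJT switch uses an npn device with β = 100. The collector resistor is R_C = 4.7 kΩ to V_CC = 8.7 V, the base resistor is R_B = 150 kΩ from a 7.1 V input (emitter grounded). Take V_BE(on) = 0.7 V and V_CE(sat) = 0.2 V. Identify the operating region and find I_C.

Assume active: I_B = (7.1 − 0.7)/150 = 0.0427 mA, giving I_C = β·I_B = 4.27 mA.
But then V_CE = 8.7 − 4.27×4.7 = -11.4 V < V_CE(sat) = 0.2 V — impossible in the active region.
So the transistor is saturated. With V_CE = 0.2 V, I_C = (V_CC − 0.2)/R_C = 8.5/4.7 = 1.81 mA.
Check: β·I_B = 4.27 mA > I_C = 1.81 mA, confirming saturation.

saturation; I_C ≈ 1.8 mA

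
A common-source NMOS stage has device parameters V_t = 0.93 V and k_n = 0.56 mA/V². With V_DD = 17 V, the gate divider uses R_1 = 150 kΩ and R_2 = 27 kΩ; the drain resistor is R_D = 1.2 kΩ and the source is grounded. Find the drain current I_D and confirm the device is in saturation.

V_G = V_DD·R_2/(R_1+R_2) = 17×27/177 = 2.59 V. With the source grounded, V_GS = V_G = 2.59 V.
Assume saturation: I_D = (k_n/2)(V_GS − V_t)² = (0.56/2)×(2.59 − 0.93)² = 0.28×1.66² = 0.775 mA.
V_DS = V_DD − I_D·R_D = 17 − 0.775×1.2 = 16.1 V.
Saturation requires V_DS ≥ V_GS − V_t = 1.66 V; 16.1 ≥ 1.66 ✓.

I_D ≈ 0.77 mA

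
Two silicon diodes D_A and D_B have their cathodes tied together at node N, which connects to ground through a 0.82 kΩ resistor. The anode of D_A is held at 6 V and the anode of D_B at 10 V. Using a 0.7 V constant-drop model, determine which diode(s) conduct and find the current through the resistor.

Assume both conduct. Then node N would need to be at both 6−0.7 = 5.3 V and 10−0.7 = 9.3 V, which is impossible.
Assume only D_B conducts: V_N = 10 − 0.7 = 9.3 V, so I_R = 9.3/0.82 = 11.3 mA.
Check D_A: its anode-to-cathode voltage is 6 − 9.3 = -3.3 V < 0.7 V, so it is off. The assumption is consistent.

Only D_B conducts; I_R ≈ 11 mA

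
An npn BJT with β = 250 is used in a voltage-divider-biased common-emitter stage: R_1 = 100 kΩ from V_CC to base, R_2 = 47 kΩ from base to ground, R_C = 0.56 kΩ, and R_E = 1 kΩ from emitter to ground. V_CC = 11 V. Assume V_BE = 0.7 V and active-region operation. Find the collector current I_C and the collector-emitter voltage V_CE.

Thevenize the base divider: V_Th = V_CC·R_2/(R_1+R_2) = 11×47/147 = 3.52 V, R_Th = R_1‖R_2 = 32 kΩ.
Base-emitter loop: V_Th = I_B·R_Th + V_BE + (β+1)I_B·R_E, so I_B = (3.52 − 0.7) / (32 + 251×1) = 0.00996 mA.
I_C = β·I_B = 250×0.00996 = 2.49 mA, and I_E = (β+1)I_B = 2.5 mA.
V_CE = V_CC − I_C·R_C − I_E·R_E = 11 − 2.49×0.56 − 2.5×1 = 7.11 V.
V_CE = 7.11 V > 0.2 V confirms active-region operation.

I_C ≈ 2.5 mA, V_CE ≈ 7.1 V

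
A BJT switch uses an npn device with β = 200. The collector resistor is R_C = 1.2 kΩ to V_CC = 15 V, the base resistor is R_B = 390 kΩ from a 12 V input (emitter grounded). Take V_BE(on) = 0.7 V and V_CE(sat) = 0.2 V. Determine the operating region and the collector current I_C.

Assume active. Base-emitter loop: I_B = (V_BB − V_BE)/R_B = (12 − 0.7)/390 = 0.029 mA.
I_C = β·I_B = 200×0.029 = 5.79 mA.
V_CE = V_CC − I_C·R_C = 15 − 5.79×1.2 = 8.05 V > V_CE(sat), so the active-region assumption holds.

active; I_C ≈ 5.8 mA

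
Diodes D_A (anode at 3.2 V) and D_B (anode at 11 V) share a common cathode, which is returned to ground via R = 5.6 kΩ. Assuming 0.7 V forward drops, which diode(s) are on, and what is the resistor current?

Assume both conduct. Then node N would need to be at both 3.2−0.7 = 2.5 V and 11−0.7 = 10.3 V, which is impossible.
Assume only D_B conducts: V_N = 11 − 0.7 = 10.3 V, so I_R = 10.3/5.6 = 1.84 mA.
Check D_A: its anode-to-cathode voltage is 3.2 − 10.3 = -7.1 V < 0.7 V, so it is off. The assumption is consistent.

Only D_B conducts; I_R ≈ 1.8 mA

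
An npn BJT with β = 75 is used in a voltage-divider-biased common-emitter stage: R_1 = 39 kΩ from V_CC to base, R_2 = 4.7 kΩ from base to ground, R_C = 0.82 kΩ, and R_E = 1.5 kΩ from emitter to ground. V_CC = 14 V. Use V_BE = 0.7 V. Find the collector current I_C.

I_C ≈ 0.51 mA

Thevenize the base divider: V_Th = V_CC·R_2/(R_1+R_2) = 14×4.7/43.7 = 1.51 V, R_Th = R_1‖R_2 = 4.19 kΩ.
Base-emitter loop: V_Th = I_B·R_Th + V_BE + (β+1)I_B·R_E, so I_B = (1.51 − 0.7) / (4.19 + 76×1.5) = 0.00682 mA.
I_C = β·I_B = 75×0.00682 = 0.511 mA, and I_E = (β+1)I_B = 0.518 mA.
V_CE = V_CC − I_C·R_C − I_E·R_E = 14 − 0.511×0.82 − 0.518×1.5 = 12.8 V.
V_CE = 12.8 V > 0.2 V confirms active-region operation.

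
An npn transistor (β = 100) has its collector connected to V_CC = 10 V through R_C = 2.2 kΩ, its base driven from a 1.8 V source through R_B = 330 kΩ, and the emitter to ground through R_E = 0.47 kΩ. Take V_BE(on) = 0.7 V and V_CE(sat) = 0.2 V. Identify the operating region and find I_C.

Assume active. Base-emitter loop: I_B = (V_BB − V_BE)/(R_B + (β+1)R_E) = (1.8 − 0.7)/(330 + 101×0.47) = 0.00291 mA.
I_C = β·I_B = 100×0.00291 = 0.291 mA.
V_CE = V_CC − I_C·R_C − I_E·R_E = 10 − 0.291×2.2 − 0.294×0.47 = 9.22 V > V_CE(sat), so the active-region assumption holds.

active; I_C ≈ 0.29 mA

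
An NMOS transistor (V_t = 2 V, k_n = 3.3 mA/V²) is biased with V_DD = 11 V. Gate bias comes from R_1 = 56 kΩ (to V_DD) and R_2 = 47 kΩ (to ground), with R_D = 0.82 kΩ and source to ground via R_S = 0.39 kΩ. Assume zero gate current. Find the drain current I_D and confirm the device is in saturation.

V_G = V_DD·R_2/(R_1+R_2) = 11×47/103 = 5.02 V.
Assume saturation: I_D = (k_n/2)(V_GS − V_t)² with V_GS = V_G − I_D·R_S = 5.02 − 0.39·I_D.
Substituting gives 0.251·I_D² − 4.89·I_D + 15 = 0, with roots I_D = 3.83 or 15.6 mA.
The root I_D = 15.6 mA gives V_GS = -1.08 V ≤ V_t, so take I_D = 3.83 mA.
Then V_GS = 3.52 V and V_DS = V_DD − I_D(R_D+R_S) = 11 − 3.83×1.21 = 6.36 V.
Saturation requires V_DS ≥ V_GS − V_t = 1.52 V; 6.36 ≥ 1.52 ✓.

I_D ≈ 3.8 mA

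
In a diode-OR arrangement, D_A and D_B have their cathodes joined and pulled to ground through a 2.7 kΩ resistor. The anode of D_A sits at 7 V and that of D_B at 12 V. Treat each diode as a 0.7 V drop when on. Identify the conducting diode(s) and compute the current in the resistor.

Assume both conduct. Then node N would need to be at both 7−0.7 = 6.3 V and 12−0.7 = 11.3 V, which is impossible.
Assume only D_B conducts: V_N = 12 − 0.7 = 11.3 V, so I_R = 11.3/2.7 = 4.19 mA.
Check D_A: its anode-to-cathode voltage is 7 − 11.3 = -4.3 V < 0.7 V, so it is off. The assumption is consistent.

Only D_B conducts; I_R ≈ 4.2 mA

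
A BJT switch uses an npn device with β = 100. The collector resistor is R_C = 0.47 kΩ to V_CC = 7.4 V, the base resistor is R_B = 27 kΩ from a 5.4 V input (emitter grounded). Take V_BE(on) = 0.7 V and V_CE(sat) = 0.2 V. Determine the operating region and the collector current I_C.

Assume active: I_B = (5.4 − 0.7)/27 = 0.174 mA, giving I_C = β·I_B = 17.4 mA.
But then V_CE = 7.4 − 17.4×0.47 = -0.781 V < V_CE(sat) = 0.2 V — impossible in the active region.
So the transistor is saturated. With V_CE = 0.2 V, I_C = (V_CC − 0.2)/R_C = 7.2/0.47 = 15.3 mA.
Check: β·I_B = 17.4 mA > I_C = 15.3 mA, confirming saturation.

saturation; I_C ≈ 15 mA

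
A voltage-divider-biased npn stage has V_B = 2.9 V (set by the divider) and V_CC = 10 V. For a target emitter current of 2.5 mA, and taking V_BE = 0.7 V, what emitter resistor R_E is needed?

V_E = V_B − V_BE = 2.9 − 0.7 = 2.2 V.
R_E = V_E / I_E = 2.2 / 2.5 = 0.88 kΩ.

R_E ≈ 0.88 kΩ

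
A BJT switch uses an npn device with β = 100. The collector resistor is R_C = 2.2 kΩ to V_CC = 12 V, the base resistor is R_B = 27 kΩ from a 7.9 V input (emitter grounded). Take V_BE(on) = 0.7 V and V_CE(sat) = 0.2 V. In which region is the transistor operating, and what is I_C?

saturation; I_C ≈ 5.4 mA

Assume active: I_B = (7.9 − 0.7)/27 = 0.267 mA, giving I_C = β·I_B = 26.7 mA.
But then V_CE = 12 − 26.7×2.2 = -46.7 V < V_CE(sat) = 0.2 V — impossible in the active region.
So the transistor is saturated. With V_CE = 0.2 V, I_C = (V_CC − 0.2)/R_C = 11.8/2.2 = 5.36 mA.
Check: β·I_B = 26.7 mA > I_C = 5.36 mA, confirming saturation.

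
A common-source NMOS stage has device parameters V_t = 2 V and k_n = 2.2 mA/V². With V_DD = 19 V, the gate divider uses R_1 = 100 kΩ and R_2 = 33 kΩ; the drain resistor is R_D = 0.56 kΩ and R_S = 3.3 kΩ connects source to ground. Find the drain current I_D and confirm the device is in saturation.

V_G = V_DD·R_2/(R_1+R_2) = 19×33/133 = 4.71 V.
Assume saturation: I_D = (k_n/2)(V_GS − V_t)² with V_GS = V_G − I_D·R_S = 4.71 − 3.3·I_D.
Substituting gives 12·I_D² − 20.7·I_D + 8.1 = 0, with roots I_D = 0.599 or 1.13 mA.
The root I_D = 1.13 mA gives V_GS = 0.987 V ≤ V_t, so take I_D = 0.599 mA.
Then V_GS = 2.74 V and V_DS = V_DD − I_D(R_D+R_S) = 19 − 0.599×3.86 = 16.7 V.
Saturation requires V_DS ≥ V_GS − V_t = 0.738 V; 16.7 ≥ 0.738 ✓.

I_D ≈ 0.6 mA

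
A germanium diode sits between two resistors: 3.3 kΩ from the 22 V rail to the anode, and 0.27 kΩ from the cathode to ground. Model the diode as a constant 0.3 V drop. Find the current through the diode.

I ≈ 6.1 mA

The two resistors are in series with the diode, so KVL gives 22 = I·3.3 + 0.3 + I·0.27.
I = (22 − 0.3) / (3.3 + 0.27) kΩ = 21.7 / 3.57 = 6.08 mA.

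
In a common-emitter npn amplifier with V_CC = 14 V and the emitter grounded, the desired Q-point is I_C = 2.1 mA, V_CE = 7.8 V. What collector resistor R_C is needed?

R_C ≈ 3 kΩ

Collector loop: V_CC = I_C·R_C + V_CE.
R_C = (V_CC − V_CE)/I_C = (14 − 7.8)/2.1 = 2.95 kΩ.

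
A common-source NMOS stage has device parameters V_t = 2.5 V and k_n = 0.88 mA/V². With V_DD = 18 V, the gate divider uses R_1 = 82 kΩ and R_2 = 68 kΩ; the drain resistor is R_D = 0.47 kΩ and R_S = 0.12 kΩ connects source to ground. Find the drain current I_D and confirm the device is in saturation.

I_D ≈ 9.2 mA

V_G = V_DD·R_2/(R_1+R_2) = 18×68/150 = 8.16 V.
Assume saturation: I_D = (k_n/2)(V_GS − V_t)² with V_GS = V_G − I_D·R_S = 8.16 − 0.12·I_D.
Substituting gives 0.00634·I_D² − 1.6·I_D + 14.1 = 0, with roots I_D = 9.15 or 243 mA.
The root I_D = 243 mA gives V_GS = -21 V ≤ V_t, so take I_D = 9.15 mA.
Then V_GS = 7.06 V and V_DS = V_DD − I_D(R_D+R_S) = 18 − 9.15×0.59 = 12.6 V.
Saturation requires V_DS ≥ V_GS − V_t = 4.56 V; 12.6 ≥ 4.56 ✓.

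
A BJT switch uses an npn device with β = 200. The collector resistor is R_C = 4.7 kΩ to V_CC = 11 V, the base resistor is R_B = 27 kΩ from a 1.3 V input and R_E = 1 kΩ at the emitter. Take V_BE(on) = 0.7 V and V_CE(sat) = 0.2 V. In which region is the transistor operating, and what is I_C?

active; I_C ≈ 0.53 mA

Assume active. Base-emitter loop: I_B = (V_BB − V_BE)/(R_B + (β+1)R_E) = (1.3 − 0.7)/(27 + 201×1) = 0.00263 mA.
I_C = β·I_B = 200×0.00263 = 0.526 mA.
V_CE = V_CC − I_C·R_C − I_E·R_E = 11 − 0.526×4.7 − 0.529×1 = 8 V > V_CE(sat), so the active-region assumption holds.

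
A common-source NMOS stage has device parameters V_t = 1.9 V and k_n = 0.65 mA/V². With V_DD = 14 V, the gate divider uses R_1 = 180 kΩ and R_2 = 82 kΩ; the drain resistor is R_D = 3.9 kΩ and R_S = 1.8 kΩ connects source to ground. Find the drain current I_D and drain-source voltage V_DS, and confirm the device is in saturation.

I_D ≈ 0.61 mA, V_DS ≈ 10 V

V_G = V_DD·R_2/(R_1+R_2) = 14×82/262 = 4.38 V.
Assume saturation: I_D = (k_n/2)(V_GS − V_t)² with V_GS = V_G − I_D·R_S = 4.38 − 1.8·I_D.
Substituting gives 1.05·I_D² − 3.9·I_D + 2 = 0, with roots I_D = 0.615 or 3.09 mA.
The root I_D = 3.09 mA gives V_GS = -1.18 V ≤ V_t, so take I_D = 0.615 mA.
Then V_GS = 3.28 V and V_DS = V_DD − I_D(R_D+R_S) = 14 − 0.615×5.7 = 10.5 V.
Saturation requires V_DS ≥ V_GS − V_t = 1.38 V; 10.5 ≥ 1.38 ✓.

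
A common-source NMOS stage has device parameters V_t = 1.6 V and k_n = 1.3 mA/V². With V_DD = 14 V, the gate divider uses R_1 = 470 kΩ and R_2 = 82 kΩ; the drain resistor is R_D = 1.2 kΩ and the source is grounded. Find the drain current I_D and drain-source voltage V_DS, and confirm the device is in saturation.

I_D ≈ 0.15 mA, V_DS ≈ 14 V

V_G = V_DD·R_2/(R_1+R_2) = 14×82/552 = 2.08 V. With the source grounded, V_GS = V_G = 2.08 V.
Assume saturation: I_D = (k_n/2)(V_GS − V_t)² = (1.3/2)×(2.08 − 1.6)² = 0.65×0.48² = 0.15 mA.
V_DS = V_DD − I_D·R_D = 14 − 0.15×1.2 = 13.8 V.
Saturation requires V_DS ≥ V_GS − V_t = 0.48 V; 13.8 ≥ 0.48 ✓.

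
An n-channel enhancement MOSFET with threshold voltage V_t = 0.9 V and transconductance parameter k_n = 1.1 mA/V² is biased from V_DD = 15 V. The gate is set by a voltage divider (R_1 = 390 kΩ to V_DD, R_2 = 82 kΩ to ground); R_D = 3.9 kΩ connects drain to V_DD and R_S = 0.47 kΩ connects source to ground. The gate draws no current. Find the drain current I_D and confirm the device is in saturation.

I_D ≈ 0.9 mA

V_G = V_DD·R_2/(R_1+R_2) = 15×82/472 = 2.61 V.
Assume saturation: I_D = (k_n/2)(V_GS − V_t)² with V_GS = V_G − I_D·R_S = 2.61 − 0.47·I_D.
Substituting gives 0.121·I_D² − 1.88·I_D + 1.6 = 0, with roots I_D = 0.903 or 14.6 mA.
The root I_D = 14.6 mA gives V_GS = -4.25 V ≤ V_t, so take I_D = 0.903 mA.
Then V_GS = 2.18 V and V_DS = V_DD − I_D(R_D+R_S) = 15 − 0.903×4.37 = 11.1 V.
Saturation requires V_DS ≥ V_GS − V_t = 1.28 V; 11.1 ≥ 1.28 ✓.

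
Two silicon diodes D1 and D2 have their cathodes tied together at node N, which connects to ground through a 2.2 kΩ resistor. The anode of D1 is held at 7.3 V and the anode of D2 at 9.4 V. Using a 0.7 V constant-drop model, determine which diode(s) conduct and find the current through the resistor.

Assume both conduct. Then node N would need to be at both 7.3−0.7 = 6.6 V and 9.4−0.7 = 8.7 V, which is impossible.
Assume only D2 conducts: V_N = 9.4 − 0.7 = 8.7 V, so I_R = 8.7/2.2 = 3.95 mA.
Check D1: its anode-to-cathode voltage is 7.3 − 8.7 = -1.4 V < 0.7 V, so it is off. The assumption is consistent.

Only D2 conducts; I_R ≈ 4 mA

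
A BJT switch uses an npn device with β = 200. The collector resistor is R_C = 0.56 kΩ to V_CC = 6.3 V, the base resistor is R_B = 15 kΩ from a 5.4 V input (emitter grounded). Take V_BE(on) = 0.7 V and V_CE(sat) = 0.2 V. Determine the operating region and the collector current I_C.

saturation; I_C ≈ 11 mA

Assume active: I_B = (5.4 − 0.7)/15 = 0.313 mA, giving I_C = β·I_B = 62.7 mA.
But then V_CE = 6.3 − 62.7×0.56 = -28.8 V < V_CE(sat) = 0.2 V — impossible in the active region.
So the transistor is saturated. With V_CE = 0.2 V, I_C = (V_CC − 0.2)/R_C = 6.1/0.56 = 10.9 mA.
Check: β·I_B = 62.7 mA > I_C = 10.9 mA, confirming saturation.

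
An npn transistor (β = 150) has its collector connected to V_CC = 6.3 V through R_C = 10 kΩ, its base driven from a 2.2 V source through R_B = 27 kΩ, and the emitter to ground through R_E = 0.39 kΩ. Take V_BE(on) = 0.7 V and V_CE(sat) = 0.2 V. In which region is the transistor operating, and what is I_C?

Assume active: I_B = (2.2 − 0.7)/(27 + 151×0.39) = 0.0175 mA, I_C = β·I_B = 2.62 mA.
Then V_CE = 6.3 − 2.62×10 − 2.64×0.39 = -20.9 V < 0.2 V — the active assumption fails.
Re-solve with V_CE = 0.2 V. KCL at the emitter: V_E/R_E = (V_BB−0.7−V_E)/R_B + (V_CC−0.2−V_E)/R_C, giving V_E = 0.246 V.
I_C = (V_CC − 0.2 − V_E)/R_C = (6.1 − 0.246)/10 = 0.585 mA.
Check: I_B = (1.5 − 0.246)/27 = 0.0464 mA, and β·I_B = 6.96 mA > I_C, confirming saturation.

saturation; I_C ≈ 0.59 mA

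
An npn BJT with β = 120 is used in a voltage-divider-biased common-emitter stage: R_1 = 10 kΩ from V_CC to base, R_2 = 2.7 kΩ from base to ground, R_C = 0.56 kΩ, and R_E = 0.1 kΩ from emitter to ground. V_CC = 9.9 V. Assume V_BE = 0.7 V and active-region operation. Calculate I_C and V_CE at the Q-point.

I_C ≈ 12 mA, V_CE ≈ 2.1 V

Thevenize the base divider: V_Th = V_CC·R_2/(R_1+R_2) = 9.9×2.7/12.7 = 2.1 V, R_Th = R_1‖R_2 = 2.13 kΩ.
Base-emitter loop: V_Th = I_B·R_Th + V_BE + (β+1)I_B·R_E, so I_B = (2.1 − 0.7) / (2.13 + 121×0.1) = 0.0987 mA.
I_C = β·I_B = 120×0.0987 = 11.8 mA, and I_E = (β+1)I_B = 11.9 mA.
V_CE = V_CC − I_C·R_C − I_E·R_E = 9.9 − 11.8×0.56 − 11.9×0.1 = 2.07 V.
V_CE = 2.07 V > 0.2 V confirms active-region operation.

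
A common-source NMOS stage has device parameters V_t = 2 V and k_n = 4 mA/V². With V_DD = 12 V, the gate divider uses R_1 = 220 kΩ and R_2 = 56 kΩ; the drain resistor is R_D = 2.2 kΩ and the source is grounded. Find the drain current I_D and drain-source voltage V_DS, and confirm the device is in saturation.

I_D ≈ 0.38 mA, V_DS ≈ 11 V

V_G = V_DD·R_2/(R_1+R_2) = 12×56/276 = 2.43 V. With the source grounded, V_GS = V_G = 2.43 V.
Assume saturation: I_D = (k_n/2)(V_GS − V_t)² = (4/2)×(2.43 − 2)² = 2×0.435² = 0.378 mA.
V_DS = V_DD − I_D·R_D = 12 − 0.378×2.2 = 11.2 V.
Saturation requires V_DS ≥ V_GS − V_t = 0.435 V; 11.2 ≥ 0.435 ✓.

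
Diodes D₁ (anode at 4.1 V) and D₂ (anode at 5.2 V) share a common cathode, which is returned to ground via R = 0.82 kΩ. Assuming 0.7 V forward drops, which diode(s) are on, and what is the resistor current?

Only D₂ conducts; I_R ≈ 5.5 mA

Assume both conduct. Then node N would need to be at both 4.1−0.7 = 3.4 V and 5.2−0.7 = 4.5 V, which is impossible.
Assume only D₂ conducts: V_N = 5.2 − 0.7 = 4.5 V, so I_R = 4.5/0.82 = 5.49 mA.
Check D₁: its anode-to-cathode voltage is 4.1 − 4.5 = -0.4 V < 0.7 V, so it is off. The assumption is consistent.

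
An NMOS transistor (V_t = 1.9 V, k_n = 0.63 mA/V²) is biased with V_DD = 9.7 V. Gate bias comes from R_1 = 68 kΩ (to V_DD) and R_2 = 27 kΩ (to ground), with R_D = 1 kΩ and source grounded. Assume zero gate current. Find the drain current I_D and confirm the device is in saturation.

I_D ≈ 0.23 mA

V_G = V_DD·R_2/(R_1+R_2) = 9.7×27/95 = 2.76 V. With the source grounded, V_GS = V_G = 2.76 V.
Assume saturation: I_D = (k_n/2)(V_GS − V_t)² = (0.63/2)×(2.76 − 1.9)² = 0.315×0.857² = 0.231 mA.
V_DS = V_DD − I_D·R_D = 9.7 − 0.231×1 = 9.47 V.
Saturation requires V_DS ≥ V_GS − V_t = 0.857 V; 9.47 ≥ 0.857 ✓.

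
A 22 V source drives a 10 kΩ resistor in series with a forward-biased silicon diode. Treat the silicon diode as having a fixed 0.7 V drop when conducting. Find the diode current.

I ≈ 2.1 mA

KVL around the loop: 22 = V_D + I·R = 0.7 + I × 10 kΩ.
So I = (22 − 0.7) / 10 kΩ = 21.3 / 10 = 2.13 mA.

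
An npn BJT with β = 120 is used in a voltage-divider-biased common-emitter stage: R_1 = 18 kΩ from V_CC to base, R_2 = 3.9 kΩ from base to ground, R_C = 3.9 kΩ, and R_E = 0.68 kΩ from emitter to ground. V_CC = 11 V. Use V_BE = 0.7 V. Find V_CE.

V_CE ≈ 2.9 V

Thevenize the base divider: V_Th = V_CC·R_2/(R_1+R_2) = 11×3.9/21.9 = 1.96 V, R_Th = R_1‖R_2 = 3.21 kΩ.
Base-emitter loop: V_Th = I_B·R_Th + V_BE + (β+1)I_B·R_E, so I_B = (1.96 − 0.7) / (3.21 + 121×0.68) = 0.0147 mA.
I_C = β·I_B = 120×0.0147 = 1.77 mA, and I_E = (β+1)I_B = 1.78 mA.
V_CE = V_CC − I_C·R_C − I_E·R_E = 11 − 1.77×3.9 − 1.78×0.68 = 2.9 V.
V_CE = 2.9 V > 0.2 V confirms active-region operation.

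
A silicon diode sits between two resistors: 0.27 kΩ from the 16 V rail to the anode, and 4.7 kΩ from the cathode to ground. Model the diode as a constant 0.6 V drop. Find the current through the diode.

I ≈ 3.1 mA

The two resistors are in series with the diode, so KVL gives 16 = I·0.27 + 0.6 + I·4.7.
I = (16 − 0.6) / (0.27 + 4.7) kΩ = 15.4 / 4.97 = 3.1 mA.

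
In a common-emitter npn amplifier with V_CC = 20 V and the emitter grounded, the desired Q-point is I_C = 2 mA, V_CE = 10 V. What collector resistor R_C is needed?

R_C ≈ 5 kΩ

Collector loop: V_CC = I_C·R_C + V_CE.
R_C = (V_CC − V_CE)/I_C = (20 − 10)/2 = 5 kΩ.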